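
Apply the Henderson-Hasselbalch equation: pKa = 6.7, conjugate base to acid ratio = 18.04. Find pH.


pH = pKa + log10([A-]/[HA])
pH = 6.7 + log10(18.04)
pH = 7.9562

7.9562


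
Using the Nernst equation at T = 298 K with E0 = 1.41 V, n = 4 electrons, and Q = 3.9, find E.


E = E0 - (RT/nF) * ln(Q)
E = 1.41 - (8.314 * 298 / (4 * 96485)) * ln(3.9)
E = 1.4013 V

1.4013 V


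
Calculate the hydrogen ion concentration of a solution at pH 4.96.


[H+] = 10^(-pH)
[H+] = 10^(-4.96)
[H+] = 1.096e-05 M

1.096e-05 M


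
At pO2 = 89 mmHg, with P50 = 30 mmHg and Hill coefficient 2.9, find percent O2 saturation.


Y = pO2^n / (P50^n + pO2^n)
Y = 89^2.9 / (30^2.9 + 89^2.9)
Y = 95.9%

95.9%


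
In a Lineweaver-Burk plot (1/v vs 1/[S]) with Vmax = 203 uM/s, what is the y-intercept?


y-intercept = 1/Vmax
= 1/203
= 0.0049 s/uM

0.0049 s/uM


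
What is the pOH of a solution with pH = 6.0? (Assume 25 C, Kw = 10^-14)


pOH = 14 - pH
pOH = 14 - 6.0
pOH = 8.0

8.0


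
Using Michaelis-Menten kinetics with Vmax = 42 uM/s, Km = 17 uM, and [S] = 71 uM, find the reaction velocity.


v = Vmax * [S] / (Km + [S])
v = 42 * 71 / (17 + 71)
v = 33.8864 uM/s

33.8864 uM/s


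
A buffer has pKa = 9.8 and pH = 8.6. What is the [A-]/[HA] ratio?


[A-]/[HA] = 10^(pH - pKa)
= 10^(8.6 - 9.8)
= 0.0631

0.0631


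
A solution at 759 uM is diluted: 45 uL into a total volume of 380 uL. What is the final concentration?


C2 = C1 * V1 / V2
C2 = 759 * 45 / 380
C2 = 89.8816 uM

89.8816 uM


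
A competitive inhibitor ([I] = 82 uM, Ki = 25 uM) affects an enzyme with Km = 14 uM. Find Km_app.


Km_app = Km * (1 + [I]/Ki)
Km_app = 14 * (1 + 82/25)
Km_app = 59.92 uM

59.92 uM


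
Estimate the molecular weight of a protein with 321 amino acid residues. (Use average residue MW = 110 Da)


MW = n_residues * 110 Da
MW = 321 * 110
MW = 35310 Da

35310 Da


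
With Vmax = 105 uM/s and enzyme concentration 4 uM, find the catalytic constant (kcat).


kcat = Vmax / [E]t
kcat = 105 / 4
kcat = 26.25 s^-1

26.25 s^-1


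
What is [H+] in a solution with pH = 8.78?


[H+] = 10^(-pH)
[H+] = 10^(-8.78)
[H+] = 1.660e-09 M

1.660e-09 M


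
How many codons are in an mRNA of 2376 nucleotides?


codons = nucleotides / 3
codons = 2376 / 3 = 792

792


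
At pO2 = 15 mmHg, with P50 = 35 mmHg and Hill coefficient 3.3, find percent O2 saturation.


Y = pO2^n / (P50^n + pO2^n)
Y = 15^3.3 / (35^3.3 + 15^3.3)
Y = 5.75%

5.75%


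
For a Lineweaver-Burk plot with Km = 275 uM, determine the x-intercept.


x-intercept = -1/Km
= -1/275
= -0.0036 1/uM

-0.0036 1/uM


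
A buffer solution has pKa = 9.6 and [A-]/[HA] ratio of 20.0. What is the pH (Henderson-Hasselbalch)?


pH = pKa + log10([A-]/[HA])
pH = 9.6 + log10(20.0)
pH = 10.901

10.901


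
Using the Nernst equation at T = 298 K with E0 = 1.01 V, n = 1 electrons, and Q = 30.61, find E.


E = E0 - (RT/nF) * ln(Q)
E = 1.01 - (8.314 * 298 / (1 * 96485)) * ln(30.61)
E = 0.9221 V

0.9221 V


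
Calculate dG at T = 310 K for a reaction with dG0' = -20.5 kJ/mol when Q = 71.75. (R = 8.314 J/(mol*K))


dG = dG0' + RT * ln(Q) / 1000
dG = -20.5 + 8.314 * 310 * ln(71.75) / 1000
dG = -9.4865 kJ/mol

-9.4865 kJ/mol


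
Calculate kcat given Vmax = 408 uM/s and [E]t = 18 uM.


kcat = Vmax / [E]t
kcat = 408 / 18
kcat = 22.6667 s^-1

22.6667 s^-1


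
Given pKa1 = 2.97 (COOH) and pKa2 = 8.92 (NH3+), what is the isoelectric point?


pI = (pKa1 + pKa2) / 2
pI = (2.97 + 8.92) / 2
pI = 5.945

5.945


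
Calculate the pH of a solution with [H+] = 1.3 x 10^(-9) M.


pH = -log10([H+])
pH = -log10(1.3 x 10^(-9))
pH = 8.8861

8.8861


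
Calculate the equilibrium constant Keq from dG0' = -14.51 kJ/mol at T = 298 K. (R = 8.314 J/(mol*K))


Keq = exp(-dG0 * 1000 / (R * T))
Keq = exp(-(-14.51) * 1000 / (8.314 * 298))
Keq = 349.5128

349.5128


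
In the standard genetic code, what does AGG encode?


Standard genetic code lookup.
Codon AGG -> Arg

Arg


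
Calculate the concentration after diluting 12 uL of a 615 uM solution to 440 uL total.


C2 = C1 * V1 / V2
C2 = 615 * 12 / 440
C2 = 16.7727 uM

16.7727 uM


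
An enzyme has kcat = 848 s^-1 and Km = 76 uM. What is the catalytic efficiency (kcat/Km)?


Catalytic efficiency = kcat / Km
= 848 / 76
= 11.1579 uM^-1*s^-1

11.1579 uM^-1*s^-1


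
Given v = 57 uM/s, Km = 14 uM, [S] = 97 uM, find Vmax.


Vmax = v * (Km + [S]) / [S]
Vmax = 57 * (14 + 97) / 97
Vmax = 65.2268 uM/s

65.2268 uM/s


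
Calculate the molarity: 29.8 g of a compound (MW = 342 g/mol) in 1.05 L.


C = (mass / MW) / volume
C = (29.8 / 342) / 1.05
C = 0.083 M

0.083 M


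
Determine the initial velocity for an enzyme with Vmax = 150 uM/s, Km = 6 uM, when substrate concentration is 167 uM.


v = Vmax * [S] / (Km + [S])
v = 150 * 167 / (6 + 167)
v = 144.7977 uM/s

144.7977 uM/s


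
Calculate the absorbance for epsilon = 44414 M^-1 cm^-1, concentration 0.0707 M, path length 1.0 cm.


A = epsilon * c * l
A = 44414 * 0.0707 * 1.0
A = 3140.0698

3140.0698


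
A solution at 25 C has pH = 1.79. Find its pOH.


pOH = 14 - pH
pOH = 14 - 1.79
pOH = 12.21

12.21


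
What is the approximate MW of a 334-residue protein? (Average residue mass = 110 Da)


MW = n_residues * 110 Da
MW = 334 * 110
MW = 36740 Da

36740 Da


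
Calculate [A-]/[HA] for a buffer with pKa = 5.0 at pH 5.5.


[A-]/[HA] = 10^(pH - pKa)
= 10^(5.5 - 5.0)
= 3.1623

3.1623


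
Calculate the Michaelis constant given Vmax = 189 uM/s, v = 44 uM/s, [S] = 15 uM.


Km = [S] * (Vmax - v) / v
Km = 15 * (189 - 44) / 44
Km = 49.4318 uM

49.4318 uM


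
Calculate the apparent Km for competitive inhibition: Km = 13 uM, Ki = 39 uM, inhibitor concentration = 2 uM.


Km_app = Km * (1 + [I]/Ki)
Km_app = 13 * (1 + 2/39)
Km_app = 13.6667 uM

13.6667 uM


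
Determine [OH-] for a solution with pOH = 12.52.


[OH-] = 10^(-pOH)
[OH-] = 10^(-12.52)
[OH-] = 3.020e-13 M

3.020e-13 M


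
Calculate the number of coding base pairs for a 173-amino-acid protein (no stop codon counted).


Each amino acid = 1 codon = 3 bp
bp = 173 * 3 = 519 bp

519 bp


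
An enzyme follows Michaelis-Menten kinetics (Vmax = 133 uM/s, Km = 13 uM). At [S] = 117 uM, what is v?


v = Vmax * [S] / (Km + [S])
v = 133 * 117 / (13 + 117)
v = 119.7 uM/s

119.7 uM/s


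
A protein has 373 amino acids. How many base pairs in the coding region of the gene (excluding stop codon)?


Each amino acid = 1 codon = 3 bp
bp = 373 * 3 = 1119 bp

1119 bp


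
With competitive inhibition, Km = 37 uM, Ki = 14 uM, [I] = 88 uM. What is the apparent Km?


Km_app = Km * (1 + [I]/Ki)
Km_app = 37 * (1 + 88/14)
Km_app = 269.5714 uM

269.5714 uM


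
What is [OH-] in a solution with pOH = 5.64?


[OH-] = 10^(-pOH)
[OH-] = 10^(-5.64)
[OH-] = 2.291e-06 M

2.291e-06 M


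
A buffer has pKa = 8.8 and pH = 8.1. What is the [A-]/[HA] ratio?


[A-]/[HA] = 10^(pH - pKa)
= 10^(8.1 - 8.8)
= 0.1995

0.1995


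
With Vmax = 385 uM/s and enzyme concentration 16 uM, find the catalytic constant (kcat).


kcat = Vmax / [E]t
kcat = 385 / 16
kcat = 24.0625 s^-1

24.0625 s^-1


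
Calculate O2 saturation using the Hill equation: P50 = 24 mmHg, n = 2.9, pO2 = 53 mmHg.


Y = pO2^n / (P50^n + pO2^n)
Y = 53^2.9 / (24^2.9 + 53^2.9)
Y = 90.87%

90.87%


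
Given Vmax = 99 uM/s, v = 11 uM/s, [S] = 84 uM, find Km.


Km = [S] * (Vmax - v) / v
Km = 84 * (99 - 11) / 11
Km = 672.0 uM

672.0 uM


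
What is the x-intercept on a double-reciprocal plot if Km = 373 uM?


x-intercept = -1/Km
= -1/373
= -0.0027 1/uM

-0.0027 1/uM


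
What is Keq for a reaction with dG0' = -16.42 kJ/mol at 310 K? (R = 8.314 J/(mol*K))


Keq = exp(-dG0 * 1000 / (R * T))
Keq = exp(-(-16.42) * 1000 / (8.314 * 310))
Keq = 584.5893

584.5893


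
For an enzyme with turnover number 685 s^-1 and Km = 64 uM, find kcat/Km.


Catalytic efficiency = kcat / Km
= 685 / 64
= 10.7031 uM^-1*s^-1

10.7031 uM^-1*s^-1


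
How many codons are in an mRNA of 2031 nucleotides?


codons = nucleotides / 3
codons = 2031 / 3 = 677

677


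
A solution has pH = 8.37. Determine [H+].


[H+] = 10^(-pH)
[H+] = 10^(-8.37)
[H+] = 4.266e-09 M

4.266e-09 M


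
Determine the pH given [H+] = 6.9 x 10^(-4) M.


pH = -log10([H+])
pH = -log10(6.9 x 10^(-4))
pH = 3.1612

3.1612


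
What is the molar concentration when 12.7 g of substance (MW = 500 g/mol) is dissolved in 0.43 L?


C = (mass / MW) / volume
C = (12.7 / 500) / 0.43
C = 0.0591 M

0.0591 M


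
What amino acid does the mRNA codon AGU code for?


Standard genetic code lookup.
Codon AGU -> Ser

Ser


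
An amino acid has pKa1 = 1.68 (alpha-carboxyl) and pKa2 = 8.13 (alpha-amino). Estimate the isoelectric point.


pI = (pKa1 + pKa2) / 2
pI = (1.68 + 8.13) / 2
pI = 4.905

4.905


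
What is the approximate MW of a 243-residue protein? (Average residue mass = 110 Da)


MW = n_residues * 110 Da
MW = 243 * 110
MW = 26730 Da

26730 Da


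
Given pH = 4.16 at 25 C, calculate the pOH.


pOH = 14 - pH
pOH = 14 - 4.16
pOH = 9.84

9.84


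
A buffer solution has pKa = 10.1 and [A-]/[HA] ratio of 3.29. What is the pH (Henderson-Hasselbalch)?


pH = pKa + log10([A-]/[HA])
pH = 10.1 + log10(3.29)
pH = 10.6172

10.6172


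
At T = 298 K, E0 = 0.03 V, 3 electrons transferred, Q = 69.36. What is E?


E = E0 - (RT/nF) * ln(Q)
E = 0.03 - (8.314 * 298 / (3 * 96485)) * ln(69.36)
E = -0.0063 V

-0.0063 V


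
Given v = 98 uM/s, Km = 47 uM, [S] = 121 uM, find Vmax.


Vmax = v * (Km + [S]) / [S]
Vmax = 98 * (47 + 121) / 121
Vmax = 136.0661 uM/s

136.0661 uM/s


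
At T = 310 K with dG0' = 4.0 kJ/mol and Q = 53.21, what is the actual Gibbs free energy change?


dG = dG0' + RT * ln(Q) / 1000
dG = 4.0 + 8.314 * 310 * ln(53.21) / 1000
dG = 14.243 kJ/mol

14.243 kJ/mol


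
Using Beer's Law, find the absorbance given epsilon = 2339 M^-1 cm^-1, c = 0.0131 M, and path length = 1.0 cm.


A = epsilon * c * l
A = 2339 * 0.0131 * 1.0
A = 30.6409

30.6409


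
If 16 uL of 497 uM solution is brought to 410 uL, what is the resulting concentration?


C2 = C1 * V1 / V2
C2 = 497 * 16 / 410
C2 = 19.3951 uM

19.3951 uM


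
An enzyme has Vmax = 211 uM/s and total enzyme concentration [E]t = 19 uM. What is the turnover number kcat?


kcat = Vmax / [E]t
kcat = 211 / 19
kcat = 11.1053 s^-1

11.1053 s^-1


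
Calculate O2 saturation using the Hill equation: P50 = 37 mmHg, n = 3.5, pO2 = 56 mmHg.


Y = pO2^n / (P50^n + pO2^n)
Y = 56^3.5 / (37^3.5 + 56^3.5)
Y = 81.01%

81.01%


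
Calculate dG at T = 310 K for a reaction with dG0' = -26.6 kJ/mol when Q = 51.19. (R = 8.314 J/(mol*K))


dG = dG0' + RT * ln(Q) / 1000
dG = -26.6 + 8.314 * 310 * ln(51.19) / 1000
dG = -16.4568 kJ/mol

-16.4568 kJ/mol


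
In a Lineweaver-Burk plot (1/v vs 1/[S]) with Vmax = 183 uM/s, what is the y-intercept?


y-intercept = 1/Vmax
= 1/183
= 0.0055 s/uM

0.0055 s/uM


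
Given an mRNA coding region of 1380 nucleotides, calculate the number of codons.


codons = nucleotides / 3
codons = 1380 / 3 = 460

460


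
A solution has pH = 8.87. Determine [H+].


[H+] = 10^(-pH)
[H+] = 10^(-8.87)
[H+] = 1.349e-09 M

1.349e-09 M


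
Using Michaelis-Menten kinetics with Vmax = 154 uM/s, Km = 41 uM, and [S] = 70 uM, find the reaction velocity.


v = Vmax * [S] / (Km + [S])
v = 154 * 70 / (41 + 70)
v = 97.1171 uM/s

97.1171 uM/s


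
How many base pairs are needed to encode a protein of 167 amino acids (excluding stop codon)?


Each amino acid = 1 codon = 3 bp
bp = 167 * 3 = 501 bp

501 bp


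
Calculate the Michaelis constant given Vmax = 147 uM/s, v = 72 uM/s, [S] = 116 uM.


Km = [S] * (Vmax - v) / v
Km = 116 * (147 - 72) / 72
Km = 120.8333 uM

120.8333 uM


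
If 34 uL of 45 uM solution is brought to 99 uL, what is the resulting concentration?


C2 = C1 * V1 / V2
C2 = 45 * 34 / 99
C2 = 15.4545 uM

15.4545 uM


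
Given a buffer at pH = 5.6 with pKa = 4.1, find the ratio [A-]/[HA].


[A-]/[HA] = 10^(pH - pKa)
= 10^(5.6 - 4.1)
= 31.6228

31.6228


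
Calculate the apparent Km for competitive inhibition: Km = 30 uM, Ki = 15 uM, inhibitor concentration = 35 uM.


Km_app = Km * (1 + [I]/Ki)
Km_app = 30 * (1 + 35/15)
Km_app = 100.0 uM

100.0 uM


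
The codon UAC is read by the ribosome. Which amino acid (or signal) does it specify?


Standard genetic code lookup.
Codon UAC -> Tyr

Tyr


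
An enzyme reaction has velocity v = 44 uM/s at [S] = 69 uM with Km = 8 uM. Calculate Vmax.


Vmax = v * (Km + [S]) / [S]
Vmax = 44 * (8 + 69) / 69
Vmax = 49.1014 uM/s

49.1014 uM/s


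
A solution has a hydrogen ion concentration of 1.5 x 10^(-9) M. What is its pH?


pH = -log10([H+])
pH = -log10(1.5 x 10^(-9))
pH = 8.8239

8.8239


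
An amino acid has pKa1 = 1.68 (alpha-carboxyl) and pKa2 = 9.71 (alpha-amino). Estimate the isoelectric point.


pI = (pKa1 + pKa2) / 2
pI = (1.68 + 9.71) / 2
pI = 5.695

5.695


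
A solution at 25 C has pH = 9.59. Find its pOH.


pOH = 14 - pH
pOH = 14 - 9.59
pOH = 4.41

4.41


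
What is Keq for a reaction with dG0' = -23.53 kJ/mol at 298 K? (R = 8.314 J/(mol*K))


Keq = exp(-dG0 * 1000 / (R * T))
Keq = exp(-(-23.53) * 1000 / (8.314 * 298))
Keq = 13322.3891

13322.3891


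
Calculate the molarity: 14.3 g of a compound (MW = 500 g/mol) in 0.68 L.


C = (mass / MW) / volume
C = (14.3 / 500) / 0.68
C = 0.0421 M

0.0421 M


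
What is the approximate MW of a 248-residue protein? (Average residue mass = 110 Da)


MW = n_residues * 110 Da
MW = 248 * 110
MW = 27280 Da

27280 Da


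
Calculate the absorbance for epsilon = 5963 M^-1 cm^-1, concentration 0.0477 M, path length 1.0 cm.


A = epsilon * c * l
A = 5963 * 0.0477 * 1.0
A = 284.4351

284.4351


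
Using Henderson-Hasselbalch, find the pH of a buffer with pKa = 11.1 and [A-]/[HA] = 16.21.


pH = pKa + log10([A-]/[HA])
pH = 11.1 + log10(16.21)
pH = 12.3098

12.3098


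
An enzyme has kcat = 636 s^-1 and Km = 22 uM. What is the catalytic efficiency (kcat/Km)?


Catalytic efficiency = kcat / Km
= 636 / 22
= 28.9091 uM^-1*s^-1

28.9091 uM^-1*s^-1


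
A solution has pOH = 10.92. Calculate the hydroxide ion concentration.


[OH-] = 10^(-pOH)
[OH-] = 10^(-10.92)
[OH-] = 1.202e-11 M

1.202e-11 M


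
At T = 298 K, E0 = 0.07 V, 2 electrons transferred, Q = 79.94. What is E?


E = E0 - (RT/nF) * ln(Q)
E = 0.07 - (8.314 * 298 / (2 * 96485)) * ln(79.94)
E = 0.0137 V

0.0137 V


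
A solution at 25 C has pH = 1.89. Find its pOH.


pOH = 14 - pH
pOH = 14 - 1.89
pOH = 12.11

12.11


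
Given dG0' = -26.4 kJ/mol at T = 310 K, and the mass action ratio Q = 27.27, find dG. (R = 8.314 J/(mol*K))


dG = dG0' + RT * ln(Q) / 1000
dG = -26.4 + 8.314 * 310 * ln(27.27) / 1000
dG = -17.8799 kJ/mol

-17.8799 kJ/mol


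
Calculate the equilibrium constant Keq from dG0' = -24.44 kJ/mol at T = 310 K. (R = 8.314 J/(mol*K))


Keq = exp(-dG0 * 1000 / (R * T))
Keq = exp(-(-24.44) * 1000 / (8.314 * 310))
Keq = 13129.8678

13129.8678


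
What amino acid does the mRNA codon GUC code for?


Standard genetic code lookup.
Codon GUC -> Val

Val


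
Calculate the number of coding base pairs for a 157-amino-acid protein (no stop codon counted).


Each amino acid = 1 codon = 3 bp
bp = 157 * 3 = 471 bp

471 bp


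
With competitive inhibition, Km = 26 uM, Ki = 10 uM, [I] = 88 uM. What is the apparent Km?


Km_app = Km * (1 + [I]/Ki)
Km_app = 26 * (1 + 88/10)
Km_app = 254.8 uM

254.8 uM


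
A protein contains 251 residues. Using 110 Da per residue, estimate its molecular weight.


MW = n_residues * 110 Da
MW = 251 * 110
MW = 27610 Da

27610 Da


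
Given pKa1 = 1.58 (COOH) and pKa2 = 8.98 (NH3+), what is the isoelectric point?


pI = (pKa1 + pKa2) / 2
pI = (1.58 + 8.98) / 2
pI = 5.28

5.28


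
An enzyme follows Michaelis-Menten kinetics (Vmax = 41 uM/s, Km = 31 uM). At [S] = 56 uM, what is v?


v = Vmax * [S] / (Km + [S])
v = 41 * 56 / (31 + 56)
v = 26.3908 uM/s

26.3908 uM/s


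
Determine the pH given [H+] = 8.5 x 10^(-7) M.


pH = -log10([H+])
pH = -log10(8.5 x 10^(-7))
pH = 6.0706

6.0706


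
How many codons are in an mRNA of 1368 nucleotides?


codons = nucleotides / 3
codons = 1368 / 3 = 456

456


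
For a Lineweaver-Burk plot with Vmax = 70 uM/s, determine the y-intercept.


y-intercept = 1/Vmax
= 1/70
= 0.0143 s/uM

0.0143 s/uM


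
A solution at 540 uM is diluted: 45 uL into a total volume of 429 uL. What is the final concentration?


C2 = C1 * V1 / V2
C2 = 540 * 45 / 429
C2 = 56.6434 uM

56.6434 uM


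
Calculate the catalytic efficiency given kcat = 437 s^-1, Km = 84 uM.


Catalytic efficiency = kcat / Km
= 437 / 84
= 5.2024 uM^-1*s^-1

5.2024 uM^-1*s^-1


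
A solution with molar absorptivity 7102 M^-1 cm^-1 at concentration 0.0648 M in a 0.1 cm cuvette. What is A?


A = epsilon * c * l
A = 7102 * 0.0648 * 0.1
A = 46.021

46.021


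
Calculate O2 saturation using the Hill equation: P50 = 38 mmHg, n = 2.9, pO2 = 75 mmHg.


Y = pO2^n / (P50^n + pO2^n)
Y = 75^2.9 / (38^2.9 + 75^2.9)
Y = 87.78%

87.78%


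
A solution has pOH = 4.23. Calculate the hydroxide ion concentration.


[OH-] = 10^(-pOH)
[OH-] = 10^(-4.23)
[OH-] = 5.888e-05 M

5.888e-05 M


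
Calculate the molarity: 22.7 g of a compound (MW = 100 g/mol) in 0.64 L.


C = (mass / MW) / volume
C = (22.7 / 100) / 0.64
C = 0.3547 M

0.3547 M


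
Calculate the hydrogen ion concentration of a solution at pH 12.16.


[H+] = 10^(-pH)
[H+] = 10^(-12.16)
[H+] = 6.918e-13 M

6.918e-13 M


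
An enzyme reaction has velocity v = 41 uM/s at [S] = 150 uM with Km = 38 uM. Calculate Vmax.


Vmax = v * (Km + [S]) / [S]
Vmax = 41 * (38 + 150) / 150
Vmax = 51.3867 uM/s

51.3867 uM/s


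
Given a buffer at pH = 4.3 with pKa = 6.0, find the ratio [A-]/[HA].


[A-]/[HA] = 10^(pH - pKa)
= 10^(4.3 - 6.0)
= 0.02

0.02


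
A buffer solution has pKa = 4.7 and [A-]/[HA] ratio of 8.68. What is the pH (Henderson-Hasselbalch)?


pH = pKa + log10([A-]/[HA])
pH = 4.7 + log10(8.68)
pH = 5.6385

5.6385


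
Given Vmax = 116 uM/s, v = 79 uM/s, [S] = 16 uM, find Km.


Km = [S] * (Vmax - v) / v
Km = 16 * (116 - 79) / 79
Km = 7.4937 uM

7.4937 uM


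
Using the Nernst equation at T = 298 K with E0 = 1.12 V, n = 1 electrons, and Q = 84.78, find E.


E = E0 - (RT/nF) * ln(Q)
E = 1.12 - (8.314 * 298 / (1 * 96485)) * ln(84.78)
E = 1.006 V

1.006 V


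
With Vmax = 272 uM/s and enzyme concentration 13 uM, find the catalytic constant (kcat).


kcat = Vmax / [E]t
kcat = 272 / 13
kcat = 20.9231 s^-1

20.9231 s^-1


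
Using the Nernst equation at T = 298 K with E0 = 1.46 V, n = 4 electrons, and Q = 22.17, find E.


E = E0 - (RT/nF) * ln(Q)
E = 1.46 - (8.314 * 298 / (4 * 96485)) * ln(22.17)
E = 1.4401 V

1.4401 V


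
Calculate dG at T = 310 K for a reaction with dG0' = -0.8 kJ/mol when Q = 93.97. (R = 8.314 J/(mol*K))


dG = dG0' + RT * ln(Q) / 1000
dG = -0.8 + 8.314 * 310 * ln(93.97) / 1000
dG = 10.9088 kJ/mol

10.9088 kJ/mol


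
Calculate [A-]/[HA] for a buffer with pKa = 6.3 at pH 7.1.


[A-]/[HA] = 10^(pH - pKa)
= 10^(7.1 - 6.3)
= 6.3096

6.3096


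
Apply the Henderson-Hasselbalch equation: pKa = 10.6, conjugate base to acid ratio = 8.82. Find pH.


pH = pKa + log10([A-]/[HA])
pH = 10.6 + log10(8.82)
pH = 11.5455

11.5455


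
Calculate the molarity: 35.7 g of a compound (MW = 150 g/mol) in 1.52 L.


C = (mass / MW) / volume
C = (35.7 / 150) / 1.52
C = 0.1566 M

0.1566 M


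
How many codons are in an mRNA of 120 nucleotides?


codons = nucleotides / 3
codons = 120 / 3 = 40

40


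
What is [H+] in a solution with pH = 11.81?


[H+] = 10^(-pH)
[H+] = 10^(-11.81)
[H+] = 1.549e-12 M

1.549e-12 M


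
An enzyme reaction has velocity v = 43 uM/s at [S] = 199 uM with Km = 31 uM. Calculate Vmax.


Vmax = v * (Km + [S]) / [S]
Vmax = 43 * (31 + 199) / 199
Vmax = 49.6985 uM/s

49.6985 uM/s


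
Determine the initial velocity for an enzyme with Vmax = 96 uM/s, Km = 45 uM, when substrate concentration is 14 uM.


v = Vmax * [S] / (Km + [S])
v = 96 * 14 / (45 + 14)
v = 22.7797 uM/s

22.7797 uM/s


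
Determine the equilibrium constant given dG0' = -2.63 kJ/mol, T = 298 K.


Keq = exp(-dG0 * 1000 / (R * T))
Keq = exp(-(-2.63) * 1000 / (8.314 * 298))
Keq = 2.8908

2.8908


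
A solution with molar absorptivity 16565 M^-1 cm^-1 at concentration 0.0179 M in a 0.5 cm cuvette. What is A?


A = epsilon * c * l
A = 16565 * 0.0179 * 0.5
A = 148.2567

148.2567


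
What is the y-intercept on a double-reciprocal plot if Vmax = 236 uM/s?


y-intercept = 1/Vmax
= 1/236
= 0.0042 s/uM

0.0042 s/uM


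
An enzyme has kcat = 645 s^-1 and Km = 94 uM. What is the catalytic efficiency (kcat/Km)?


Catalytic efficiency = kcat / Km
= 645 / 94
= 6.8617 uM^-1*s^-1

6.8617 uM^-1*s^-1


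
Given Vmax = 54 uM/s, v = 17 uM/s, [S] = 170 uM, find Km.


Km = [S] * (Vmax - v) / v
Km = 170 * (54 - 17) / 17
Km = 370.0 uM

370.0 uM


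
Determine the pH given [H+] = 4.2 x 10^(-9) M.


pH = -log10([H+])
pH = -log10(4.2 x 10^(-9))
pH = 8.3768

8.3768


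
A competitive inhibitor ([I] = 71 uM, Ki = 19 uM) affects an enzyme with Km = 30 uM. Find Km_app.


Km_app = Km * (1 + [I]/Ki)
Km_app = 30 * (1 + 71/19)
Km_app = 142.1053 uM

142.1053 uM


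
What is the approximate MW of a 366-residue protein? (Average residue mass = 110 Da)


MW = n_residues * 110 Da
MW = 366 * 110
MW = 40260 Da

40260 Da


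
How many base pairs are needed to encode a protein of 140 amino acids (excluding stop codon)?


Each amino acid = 1 codon = 3 bp
bp = 140 * 3 = 420 bp

420 bp


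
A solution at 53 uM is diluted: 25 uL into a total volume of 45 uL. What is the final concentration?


C2 = C1 * V1 / V2
C2 = 53 * 25 / 45
C2 = 29.4444 uM

29.4444 uM


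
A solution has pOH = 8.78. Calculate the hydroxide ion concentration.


[OH-] = 10^(-pOH)
[OH-] = 10^(-8.78)
[OH-] = 1.660e-09 M

1.660e-09 M


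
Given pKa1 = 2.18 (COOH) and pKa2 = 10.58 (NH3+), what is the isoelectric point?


pI = (pKa1 + pKa2) / 2
pI = (2.18 + 10.58) / 2
pI = 6.38

6.38


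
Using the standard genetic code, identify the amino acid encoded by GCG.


Standard genetic code lookup.
Codon GCG -> Ala

Ala


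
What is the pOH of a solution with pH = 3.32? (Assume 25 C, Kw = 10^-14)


pOH = 14 - pH
pOH = 14 - 3.32
pOH = 10.68

10.68


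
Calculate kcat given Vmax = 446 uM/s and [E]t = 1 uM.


kcat = Vmax / [E]t
kcat = 446 / 1
kcat = 446.0 s^-1

446.0 s^-1


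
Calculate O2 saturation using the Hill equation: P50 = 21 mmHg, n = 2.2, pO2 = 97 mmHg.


Y = pO2^n / (P50^n + pO2^n)
Y = 97^2.2 / (21^2.2 + 97^2.2)
Y = 96.66%

96.66%


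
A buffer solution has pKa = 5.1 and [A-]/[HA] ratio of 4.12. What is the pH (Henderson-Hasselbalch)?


pH = pKa + log10([A-]/[HA])
pH = 5.1 + log10(4.12)
pH = 5.7149

5.7149


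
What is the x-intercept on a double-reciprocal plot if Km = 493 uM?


x-intercept = -1/Km
= -1/493
= -0.002 1/uM

-0.002 1/uM


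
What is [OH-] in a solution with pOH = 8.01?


[OH-] = 10^(-pOH)
[OH-] = 10^(-8.01)
[OH-] = 9.772e-09 M

9.772e-09 M


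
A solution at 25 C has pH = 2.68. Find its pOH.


pOH = 14 - pH
pOH = 14 - 2.68
pOH = 11.32

11.32


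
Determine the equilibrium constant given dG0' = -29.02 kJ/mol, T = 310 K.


Keq = exp(-dG0 * 1000 / (R * T))
Keq = exp(-(-29.02) * 1000 / (8.314 * 310))
Keq = 77627.0186

77627.0186


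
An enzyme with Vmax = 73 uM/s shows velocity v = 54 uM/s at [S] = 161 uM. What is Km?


Km = [S] * (Vmax - v) / v
Km = 161 * (73 - 54) / 54
Km = 56.6481 uM

56.6481 uM


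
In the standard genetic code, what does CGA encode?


Standard genetic code lookup.
Codon CGA -> Arg

Arg


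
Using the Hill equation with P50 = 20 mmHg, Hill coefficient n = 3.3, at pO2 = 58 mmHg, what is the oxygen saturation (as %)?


Y = pO2^n / (P50^n + pO2^n)
Y = 58^3.3 / (20^3.3 + 58^3.3)
Y = 97.11%

97.11%


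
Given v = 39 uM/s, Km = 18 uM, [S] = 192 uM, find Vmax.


Vmax = v * (Km + [S]) / [S]
Vmax = 39 * (18 + 192) / 192
Vmax = 42.6562 uM/s

42.6562 uM/s


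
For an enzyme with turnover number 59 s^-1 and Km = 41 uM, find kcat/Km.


Catalytic efficiency = kcat / Km
= 59 / 41
= 1.439 uM^-1*s^-1

1.439 uM^-1*s^-1


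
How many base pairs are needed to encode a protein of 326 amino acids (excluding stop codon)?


Each amino acid = 1 codon = 3 bp
bp = 326 * 3 = 978 bp

978 bp


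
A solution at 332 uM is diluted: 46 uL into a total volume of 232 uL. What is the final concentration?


C2 = C1 * V1 / V2
C2 = 332 * 46 / 232
C2 = 65.8276 uM

65.8276 uM


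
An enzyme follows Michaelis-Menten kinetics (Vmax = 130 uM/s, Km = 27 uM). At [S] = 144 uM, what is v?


v = Vmax * [S] / (Km + [S])
v = 130 * 144 / (27 + 144)
v = 109.4737 uM/s

109.4737 uM/s


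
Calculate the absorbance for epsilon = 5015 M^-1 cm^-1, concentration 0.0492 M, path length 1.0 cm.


A = epsilon * c * l
A = 5015 * 0.0492 * 1.0
A = 246.738

246.738


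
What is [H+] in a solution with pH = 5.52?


[H+] = 10^(-pH)
[H+] = 10^(-5.52)
[H+] = 3.020e-06 M

3.020e-06 M


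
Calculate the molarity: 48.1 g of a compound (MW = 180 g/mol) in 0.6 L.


C = (mass / MW) / volume
C = (48.1 / 180) / 0.6
C = 0.4454 M

0.4454 M


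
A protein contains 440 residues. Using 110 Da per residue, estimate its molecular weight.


MW = n_residues * 110 Da
MW = 440 * 110
MW = 48400 Da

48400 Da


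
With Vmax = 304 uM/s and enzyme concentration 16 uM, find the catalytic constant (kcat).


kcat = Vmax / [E]t
kcat = 304 / 16
kcat = 19.0 s^-1

19.0 s^-1


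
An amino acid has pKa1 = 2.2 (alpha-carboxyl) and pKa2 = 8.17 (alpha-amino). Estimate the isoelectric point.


pI = (pKa1 + pKa2) / 2
pI = (2.2 + 8.17) / 2
pI = 5.185

5.185


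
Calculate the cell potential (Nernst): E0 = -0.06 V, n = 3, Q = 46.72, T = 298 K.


E = E0 - (RT/nF) * ln(Q)
E = -0.06 - (8.314 * 298 / (3 * 96485)) * ln(46.72)
E = -0.0929 V

-0.0929 V


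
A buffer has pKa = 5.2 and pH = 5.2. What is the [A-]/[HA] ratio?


[A-]/[HA] = 10^(pH - pKa)
= 10^(5.2 - 5.2)
= 1.0

1.0


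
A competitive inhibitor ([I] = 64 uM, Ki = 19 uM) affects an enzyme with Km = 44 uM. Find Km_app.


Km_app = Km * (1 + [I]/Ki)
Km_app = 44 * (1 + 64/19)
Km_app = 192.2105 uM

192.2105 uM


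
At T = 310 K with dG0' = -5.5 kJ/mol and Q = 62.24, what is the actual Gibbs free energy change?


dG = dG0' + RT * ln(Q) / 1000
dG = -5.5 + 8.314 * 310 * ln(62.24) / 1000
dG = 5.147 kJ/mol

5.147 kJ/mol


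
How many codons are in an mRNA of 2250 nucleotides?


codons = nucleotides / 3
codons = 2250 / 3 = 750

750


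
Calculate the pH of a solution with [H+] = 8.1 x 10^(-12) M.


pH = -log10([H+])
pH = -log10(8.1 x 10^(-12))
pH = 11.0915

11.0915


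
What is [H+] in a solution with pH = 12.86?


[H+] = 10^(-pH)
[H+] = 10^(-12.86)
[H+] = 1.380e-13 M

1.380e-13 M


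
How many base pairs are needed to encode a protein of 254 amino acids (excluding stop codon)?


Each amino acid = 1 codon = 3 bp
bp = 254 * 3 = 762 bp

762 bp


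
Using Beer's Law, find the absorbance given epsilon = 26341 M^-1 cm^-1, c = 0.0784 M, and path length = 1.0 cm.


A = epsilon * c * l
A = 26341 * 0.0784 * 1.0
A = 2065.1344

2065.1344


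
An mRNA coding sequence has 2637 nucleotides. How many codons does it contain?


codons = nucleotides / 3
codons = 2637 / 3 = 879

879


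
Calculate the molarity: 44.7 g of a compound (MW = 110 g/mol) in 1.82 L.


C = (mass / MW) / volume
C = (44.7 / 110) / 1.82
C = 0.2233 M

0.2233 M


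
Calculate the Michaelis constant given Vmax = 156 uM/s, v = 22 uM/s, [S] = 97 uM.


Km = [S] * (Vmax - v) / v
Km = 97 * (156 - 22) / 22
Km = 590.8182 uM

590.8182 uM


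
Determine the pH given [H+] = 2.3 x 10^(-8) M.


pH = -log10([H+])
pH = -log10(2.3 x 10^(-8))
pH = 7.6383

7.6383


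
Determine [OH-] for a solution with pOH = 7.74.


[OH-] = 10^(-pOH)
[OH-] = 10^(-7.74)
[OH-] = 1.820e-08 M

1.820e-08 M


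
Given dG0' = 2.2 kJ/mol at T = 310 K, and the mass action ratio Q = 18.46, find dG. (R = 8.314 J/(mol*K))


dG = dG0' + RT * ln(Q) / 1000
dG = 2.2 + 8.314 * 310 * ln(18.46) / 1000
dG = 9.7145 kJ/mol

9.7145 kJ/mol


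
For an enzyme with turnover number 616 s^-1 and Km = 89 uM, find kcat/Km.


Catalytic efficiency = kcat / Km
= 616 / 89
= 6.9213 uM^-1*s^-1

6.9213 uM^-1*s^-1


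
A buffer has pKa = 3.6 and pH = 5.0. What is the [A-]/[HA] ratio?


[A-]/[HA] = 10^(pH - pKa)
= 10^(5.0 - 3.6)
= 25.1189

25.1189


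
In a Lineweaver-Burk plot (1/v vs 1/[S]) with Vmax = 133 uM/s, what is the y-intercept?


y-intercept = 1/Vmax
= 1/133
= 0.0075 s/uM

0.0075 s/uM


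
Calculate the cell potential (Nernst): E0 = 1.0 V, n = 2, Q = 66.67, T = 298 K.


E = E0 - (RT/nF) * ln(Q)
E = 1.0 - (8.314 * 298 / (2 * 96485)) * ln(66.67)
E = 0.9461 V

0.9461 V


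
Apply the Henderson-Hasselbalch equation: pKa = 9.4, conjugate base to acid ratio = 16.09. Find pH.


pH = pKa + log10([A-]/[HA])
pH = 9.4 + log10(16.09)
pH = 10.6066

10.6066


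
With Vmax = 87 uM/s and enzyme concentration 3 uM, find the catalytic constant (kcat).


kcat = Vmax / [E]t
kcat = 87 / 3
kcat = 29.0 s^-1

29.0 s^-1


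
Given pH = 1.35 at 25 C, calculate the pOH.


pOH = 14 - pH
pOH = 14 - 1.35
pOH = 12.65

12.65


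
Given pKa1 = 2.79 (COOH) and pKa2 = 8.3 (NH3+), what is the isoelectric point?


pI = (pKa1 + pKa2) / 2
pI = (2.79 + 8.3) / 2
pI = 5.545

5.545


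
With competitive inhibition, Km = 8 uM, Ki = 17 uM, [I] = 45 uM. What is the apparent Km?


Km_app = Km * (1 + [I]/Ki)
Km_app = 8 * (1 + 45/17)
Km_app = 29.1765 uM

29.1765 uM


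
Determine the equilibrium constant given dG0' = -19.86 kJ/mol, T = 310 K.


Keq = exp(-dG0 * 1000 / (R * T))
Keq = exp(-(-19.86) * 1000 / (8.314 * 310))
Keq = 2220.7916

2220.7916


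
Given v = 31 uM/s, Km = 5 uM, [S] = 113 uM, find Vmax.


Vmax = v * (Km + [S]) / [S]
Vmax = 31 * (5 + 113) / 113
Vmax = 32.3717 uM/s

32.3717 uM/s


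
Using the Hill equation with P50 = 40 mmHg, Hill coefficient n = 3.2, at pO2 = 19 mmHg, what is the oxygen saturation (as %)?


Y = pO2^n / (P50^n + pO2^n)
Y = 19^3.2 / (40^3.2 + 19^3.2)
Y = 8.45%

8.45%


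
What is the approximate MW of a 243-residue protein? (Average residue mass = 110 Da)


MW = n_residues * 110 Da
MW = 243 * 110
MW = 26730 Da

26730 Da


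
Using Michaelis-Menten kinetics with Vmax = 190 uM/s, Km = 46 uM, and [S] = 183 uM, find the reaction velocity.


v = Vmax * [S] / (Km + [S])
v = 190 * 183 / (46 + 183)
v = 151.8341 uM/s

151.8341 uM/s


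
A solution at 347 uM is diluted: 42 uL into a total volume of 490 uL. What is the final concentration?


C2 = C1 * V1 / V2
C2 = 347 * 42 / 490
C2 = 29.7429 uM

29.7429 uM


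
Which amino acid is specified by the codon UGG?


Standard genetic code lookup.
Codon UGG -> Trp

Trp


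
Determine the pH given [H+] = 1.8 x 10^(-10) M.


pH = -log10([H+])
pH = -log10(1.8 x 10^(-10))
pH = 9.7447

9.7447


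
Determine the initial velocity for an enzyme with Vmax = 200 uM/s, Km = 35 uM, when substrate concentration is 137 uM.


v = Vmax * [S] / (Km + [S])
v = 200 * 137 / (35 + 137)
v = 159.3023 uM/s

159.3023 uM/s


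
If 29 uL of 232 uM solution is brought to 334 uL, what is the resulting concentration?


C2 = C1 * V1 / V2
C2 = 232 * 29 / 334
C2 = 20.1437 uM

20.1437 uM


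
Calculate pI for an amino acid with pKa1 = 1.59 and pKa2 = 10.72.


pI = (pKa1 + pKa2) / 2
pI = (1.59 + 10.72) / 2
pI = 6.155

6.155


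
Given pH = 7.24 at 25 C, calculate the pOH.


pOH = 14 - pH
pOH = 14 - 7.24
pOH = 6.76

6.76


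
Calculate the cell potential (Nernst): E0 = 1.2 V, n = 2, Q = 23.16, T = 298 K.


E = E0 - (RT/nF) * ln(Q)
E = 1.2 - (8.314 * 298 / (2 * 96485)) * ln(23.16)
E = 1.1597 V

1.1597 V


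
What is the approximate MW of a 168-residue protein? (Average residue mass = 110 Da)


MW = n_residues * 110 Da
MW = 168 * 110
MW = 18480 Da

18480 Da


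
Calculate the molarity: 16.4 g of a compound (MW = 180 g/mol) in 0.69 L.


C = (mass / MW) / volume
C = (16.4 / 180) / 0.69
C = 0.132 M

0.132 M


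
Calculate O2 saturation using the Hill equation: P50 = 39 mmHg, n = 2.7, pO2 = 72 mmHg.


Y = pO2^n / (P50^n + pO2^n)
Y = 72^2.7 / (39^2.7 + 72^2.7)
Y = 83.96%

83.96%


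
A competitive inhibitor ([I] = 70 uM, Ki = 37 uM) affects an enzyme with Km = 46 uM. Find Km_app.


Km_app = Km * (1 + [I]/Ki)
Km_app = 46 * (1 + 70/37)
Km_app = 133.027 uM

133.027 uM


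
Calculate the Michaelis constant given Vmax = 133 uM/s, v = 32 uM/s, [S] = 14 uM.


Km = [S] * (Vmax - v) / v
Km = 14 * (133 - 32) / 32
Km = 44.1875 uM

44.1875 uM


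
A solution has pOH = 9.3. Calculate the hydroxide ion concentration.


[OH-] = 10^(-pOH)
[OH-] = 10^(-9.3)
[OH-] = 5.012e-10 M

5.012e-10 M


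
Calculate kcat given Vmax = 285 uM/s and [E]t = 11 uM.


kcat = Vmax / [E]t
kcat = 285 / 11
kcat = 25.9091 s^-1

25.9091 s^-1


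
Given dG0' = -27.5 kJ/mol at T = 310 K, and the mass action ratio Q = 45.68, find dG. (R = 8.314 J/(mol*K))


dG = dG0' + RT * ln(Q) / 1000
dG = -27.5 + 8.314 * 310 * ln(45.68) / 1000
dG = -17.6503 kJ/mol

-17.6503 kJ/mol


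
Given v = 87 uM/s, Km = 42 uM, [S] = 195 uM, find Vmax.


Vmax = v * (Km + [S]) / [S]
Vmax = 87 * (42 + 195) / 195
Vmax = 105.7385 uM/s

105.7385 uM/s


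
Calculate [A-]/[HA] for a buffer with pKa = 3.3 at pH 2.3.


[A-]/[HA] = 10^(pH - pKa)
= 10^(2.3 - 3.3)
= 0.1

0.1


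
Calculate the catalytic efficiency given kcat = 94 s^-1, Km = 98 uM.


Catalytic efficiency = kcat / Km
= 94 / 98
= 0.9592 uM^-1*s^-1

0.9592 uM^-1*s^-1


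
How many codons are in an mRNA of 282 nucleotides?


codons = nucleotides / 3
codons = 282 / 3 = 94

94


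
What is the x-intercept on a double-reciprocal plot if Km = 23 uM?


x-intercept = -1/Km
= -1/23
= -0.0435 1/uM

-0.0435 1/uM


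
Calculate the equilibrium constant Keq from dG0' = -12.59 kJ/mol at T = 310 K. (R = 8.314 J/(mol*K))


Keq = exp(-dG0 * 1000 / (R * T))
Keq = exp(-(-12.59) * 1000 / (8.314 * 310))
Keq = 132.2748

132.2748


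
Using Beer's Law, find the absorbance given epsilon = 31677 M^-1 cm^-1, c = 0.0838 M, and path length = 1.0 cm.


A = epsilon * c * l
A = 31677 * 0.0838 * 1.0
A = 2654.5326

2654.5326


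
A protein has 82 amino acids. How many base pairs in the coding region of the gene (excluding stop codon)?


Each amino acid = 1 codon = 3 bp
bp = 82 * 3 = 246 bp

246 bp


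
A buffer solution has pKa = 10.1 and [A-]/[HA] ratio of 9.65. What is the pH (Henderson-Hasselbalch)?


pH = pKa + log10([A-]/[HA])
pH = 10.1 + log10(9.65)
pH = 11.0845

11.0845


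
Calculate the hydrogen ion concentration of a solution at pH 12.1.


[H+] = 10^(-pH)
[H+] = 10^(-12.1)
[H+] = 7.943e-13 M

7.943e-13 M


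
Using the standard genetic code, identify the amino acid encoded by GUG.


Standard genetic code lookup.
Codon GUG -> Val

Val


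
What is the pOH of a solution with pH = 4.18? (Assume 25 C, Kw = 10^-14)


pOH = 14 - pH
pOH = 14 - 4.18
pOH = 9.82

9.82


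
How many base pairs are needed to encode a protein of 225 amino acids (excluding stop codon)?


Each amino acid = 1 codon = 3 bp
bp = 225 * 3 = 675 bp

675 bp


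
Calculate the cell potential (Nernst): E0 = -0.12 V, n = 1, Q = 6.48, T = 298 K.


E = E0 - (RT/nF) * ln(Q)
E = -0.12 - (8.314 * 298 / (1 * 96485)) * ln(6.48)
E = -0.168 V

-0.168 V


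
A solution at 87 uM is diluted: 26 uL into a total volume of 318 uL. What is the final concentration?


C2 = C1 * V1 / V2
C2 = 87 * 26 / 318
C2 = 7.1132 uM

7.1132 uM


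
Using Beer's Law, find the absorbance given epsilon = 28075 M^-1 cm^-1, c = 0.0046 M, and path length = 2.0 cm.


A = epsilon * c * l
A = 28075 * 0.0046 * 2.0
A = 258.29

258.29


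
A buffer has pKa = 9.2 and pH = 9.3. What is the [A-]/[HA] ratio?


[A-]/[HA] = 10^(pH - pKa)
= 10^(9.3 - 9.2)
= 1.2589

1.2589


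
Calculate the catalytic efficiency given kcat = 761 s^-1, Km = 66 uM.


Catalytic efficiency = kcat / Km
= 761 / 66
= 11.5303 uM^-1*s^-1

11.5303 uM^-1*s^-1


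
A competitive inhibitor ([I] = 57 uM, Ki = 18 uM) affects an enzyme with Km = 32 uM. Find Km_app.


Km_app = Km * (1 + [I]/Ki)
Km_app = 32 * (1 + 57/18)
Km_app = 133.3333 uM

133.3333 uM


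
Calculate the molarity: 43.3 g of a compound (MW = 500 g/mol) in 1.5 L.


C = (mass / MW) / volume
C = (43.3 / 500) / 1.5
C = 0.0577 M

0.0577 M


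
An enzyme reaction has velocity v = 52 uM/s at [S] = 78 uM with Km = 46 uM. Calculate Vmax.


Vmax = v * (Km + [S]) / [S]
Vmax = 52 * (46 + 78) / 78
Vmax = 82.6667 uM/s

82.6667 uM/s


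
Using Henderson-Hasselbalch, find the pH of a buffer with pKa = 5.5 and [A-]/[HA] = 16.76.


pH = pKa + log10([A-]/[HA])
pH = 5.5 + log10(16.76)
pH = 6.7243

6.7243


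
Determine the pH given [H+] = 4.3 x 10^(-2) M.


pH = -log10([H+])
pH = -log10(4.3 x 10^(-2))
pH = 1.3665

1.3665


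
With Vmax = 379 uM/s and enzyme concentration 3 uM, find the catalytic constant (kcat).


kcat = Vmax / [E]t
kcat = 379 / 3
kcat = 126.3333 s^-1

126.3333 s^-1


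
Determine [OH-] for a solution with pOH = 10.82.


[OH-] = 10^(-pOH)
[OH-] = 10^(-10.82)
[OH-] = 1.514e-11 M

1.514e-11 M


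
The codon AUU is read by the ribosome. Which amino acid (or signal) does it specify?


Standard genetic code lookup.
Codon AUU -> Ile

Ile


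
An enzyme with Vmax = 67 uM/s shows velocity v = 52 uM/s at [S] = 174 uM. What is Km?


Km = [S] * (Vmax - v) / v
Km = 174 * (67 - 52) / 52
Km = 50.1923 uM

50.1923 uM


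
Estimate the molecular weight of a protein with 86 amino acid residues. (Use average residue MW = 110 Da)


MW = n_residues * 110 Da
MW = 86 * 110
MW = 9460 Da

9460 Da


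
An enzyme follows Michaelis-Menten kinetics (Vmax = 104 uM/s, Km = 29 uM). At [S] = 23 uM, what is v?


v = Vmax * [S] / (Km + [S])
v = 104 * 23 / (29 + 23)
v = 46.0 uM/s

46.0 uM/s


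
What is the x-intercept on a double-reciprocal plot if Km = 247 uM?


x-intercept = -1/Km
= -1/247
= -0.004 1/uM

-0.004 1/uM


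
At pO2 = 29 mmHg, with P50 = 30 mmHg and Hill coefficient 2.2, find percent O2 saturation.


Y = pO2^n / (P50^n + pO2^n)
Y = 29^2.2 / (30^2.2 + 29^2.2)
Y = 48.14%

48.14%


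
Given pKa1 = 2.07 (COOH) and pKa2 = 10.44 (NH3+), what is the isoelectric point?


pI = (pKa1 + pKa2) / 2
pI = (2.07 + 10.44) / 2
pI = 6.255

6.255


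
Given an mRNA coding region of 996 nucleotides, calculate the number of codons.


codons = nucleotides / 3
codons = 996 / 3 = 332

332


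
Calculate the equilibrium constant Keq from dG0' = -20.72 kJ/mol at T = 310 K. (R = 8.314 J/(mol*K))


Keq = exp(-dG0 * 1000 / (R * T))
Keq = exp(-(-20.72) * 1000 / (8.314 * 310))
Keq = 3100.4307

3100.4307


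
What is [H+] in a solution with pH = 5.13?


[H+] = 10^(-pH)
[H+] = 10^(-5.13)
[H+] = 7.413e-06 M

7.413e-06 M


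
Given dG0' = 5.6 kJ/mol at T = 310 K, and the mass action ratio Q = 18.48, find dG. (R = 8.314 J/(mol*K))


dG = dG0' + RT * ln(Q) / 1000
dG = 5.6 + 8.314 * 310 * ln(18.48) / 1000
dG = 13.1173 kJ/mol

13.1173 kJ/mol
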